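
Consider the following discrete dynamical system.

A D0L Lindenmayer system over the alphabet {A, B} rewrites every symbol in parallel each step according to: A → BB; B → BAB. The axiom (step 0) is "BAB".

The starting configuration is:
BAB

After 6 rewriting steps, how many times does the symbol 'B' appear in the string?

896

t=0: BAB
t=1: BABBBBAB
t=2: BABBBBABBABBABBABBBBAB
t=3: BABBBBABBABBABBABBBBABBABBBBABBABBBBABBABBBBABBABBABBABBBBAB
t=4: BABBBBABBABBABBABBBBABBABBBBABBABBBBABBABBBBABBABBABBABBBB…BBBBABBABBABBABBBBABBABBBBABBABBBBABBABBBBABBABBABBABBBBAB  (len 164)
t=5: BABBBBABBABBABBABBBBABBABBBBABBABBBBABBABBBBABBABBABBABBBB…BBBBABBABBABBABBBBABBABBBBABBABBBBABBABBBBABBABBABBABBBBAB  (len 448)
t=6: BABBBBABBABBABBABBBBABBABBBBABBABBBBABBABBBBABBABBABBABBBB…BBBBABBABBABBABBBBABBABBBBABBABBBBABBABBBBABBABBABBABBBBAB  (len 1224)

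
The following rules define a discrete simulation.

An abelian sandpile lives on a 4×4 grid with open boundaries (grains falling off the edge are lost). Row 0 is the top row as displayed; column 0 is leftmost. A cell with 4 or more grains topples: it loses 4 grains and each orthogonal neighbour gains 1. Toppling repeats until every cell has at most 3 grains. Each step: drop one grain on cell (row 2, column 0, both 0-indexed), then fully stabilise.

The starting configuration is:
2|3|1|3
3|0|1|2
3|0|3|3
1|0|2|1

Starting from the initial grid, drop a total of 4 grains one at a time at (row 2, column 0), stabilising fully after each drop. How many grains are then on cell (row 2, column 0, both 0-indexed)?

t=0: 2|3|1|3
3|0|1|2
3|0|3|3
1|0|2|1
t=1: 3|3|1|3
0|1|1|2
1|1|3|3
2|0|2|1
t=2: 3|3|1|3
0|1|1|2
2|1|3|3
2|0|2|1
t=3: 3|3|1|3
0|1|1|2
3|1|3|3
2|0|2|1
t=4: 3|3|1|3
1|1|1|2
0|2|3|3
3|0|2|1

0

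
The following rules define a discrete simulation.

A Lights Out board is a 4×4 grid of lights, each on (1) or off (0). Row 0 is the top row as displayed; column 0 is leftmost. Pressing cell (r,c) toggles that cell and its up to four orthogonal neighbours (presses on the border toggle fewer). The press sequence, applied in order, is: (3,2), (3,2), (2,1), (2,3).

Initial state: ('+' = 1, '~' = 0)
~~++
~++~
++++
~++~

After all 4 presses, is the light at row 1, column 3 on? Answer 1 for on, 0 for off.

[0] ~~++
~++~
++++
~++~
[1] ~~++
~++~
++~+
~~~+
[2] ~~++
~++~
++++
~++~
[3] ~~++
~~+~
~~~+
~~+~
[4] ~~++
~~++
~~+~
~~++

1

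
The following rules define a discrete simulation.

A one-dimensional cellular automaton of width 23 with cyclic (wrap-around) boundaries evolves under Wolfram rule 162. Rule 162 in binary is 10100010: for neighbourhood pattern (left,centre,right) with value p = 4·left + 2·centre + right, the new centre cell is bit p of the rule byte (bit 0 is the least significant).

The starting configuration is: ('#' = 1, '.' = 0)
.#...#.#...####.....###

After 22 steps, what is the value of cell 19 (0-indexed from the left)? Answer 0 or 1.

step 0: .#...#.#...####.....###
step 1: #...#.#...#.##.....#.#.
step 2: ...#.#...#.#......#.#.#
step 3: ..#.#...#.#......#.#.#.
step 4: .#.#...#.#......#.#.#..
step 5: #.#...#.#......#.#.#...
step 6: .#...#.#......#.#.#...#
step 7: #...#.#......#.#.#...#.
step 8: ...#.#......#.#.#...#.#
step 9: ..#.#......#.#.#...#.#.
step 10: .#.#......#.#.#...#.#..
step 11: #.#......#.#.#...#.#...
step 12: .#......#.#.#...#.#...#
step 13: #......#.#.#...#.#...#.
step 14: ......#.#.#...#.#...#.#
step 15: .....#.#.#...#.#...#.#.
step 16: ....#.#.#...#.#...#.#..
step 17: ...#.#.#...#.#...#.#...
step 18: ..#.#.#...#.#...#.#....
step 19: .#.#.#...#.#...#.#.....
step 20: #.#.#...#.#...#.#......
step 21: .#.#...#.#...#.#......#
step 22: #.#...#.#...#.#......#.

0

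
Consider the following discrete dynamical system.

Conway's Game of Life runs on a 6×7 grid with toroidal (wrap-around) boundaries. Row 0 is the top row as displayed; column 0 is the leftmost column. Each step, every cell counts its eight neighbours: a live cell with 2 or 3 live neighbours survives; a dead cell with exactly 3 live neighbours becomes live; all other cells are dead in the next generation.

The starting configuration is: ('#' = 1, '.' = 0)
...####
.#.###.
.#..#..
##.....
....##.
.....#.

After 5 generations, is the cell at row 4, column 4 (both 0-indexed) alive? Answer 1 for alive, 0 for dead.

[0] ...####
.#.###.
.#..#..
##.....
....##.
.....#.
[1] ..##..#
#.....#
.#.###.
##..##.
....###
...#...
[2] #.##..#
##....#
.###...
###....
#..#..#
..##..#
[3] ...#.#.
......#
...#..#
......#
...#..#
....##.
[4] .....##
....###
#....##
#....##
....#.#
...#.##
[5] #......
....#..
.......
....#..
....#..
#......

1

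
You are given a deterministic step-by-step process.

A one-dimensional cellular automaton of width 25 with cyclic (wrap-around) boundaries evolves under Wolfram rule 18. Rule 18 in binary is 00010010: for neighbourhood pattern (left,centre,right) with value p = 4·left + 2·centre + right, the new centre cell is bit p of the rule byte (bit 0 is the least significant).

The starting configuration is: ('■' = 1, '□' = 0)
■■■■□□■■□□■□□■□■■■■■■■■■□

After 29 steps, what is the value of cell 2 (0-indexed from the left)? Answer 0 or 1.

gen 0: ■■■■□□■■□□■□□■□■■■■■■■■■□
gen 1: □□□□■■□□■■□■■□□□□□□□□□□□□
gen 2: □□□■□□■■□□□□□■□□□□□□□□□□□
gen 3: □□■□■■□□■□□□■□■□□□□□□□□□□
gen 4: □■□□□□■■□■□■□□□■□□□□□□□□□
gen 5: ■□■□□■□□□□□□■□■□■□□□□□□□□
gen 6: □□□■■□■□□□□■□□□□□■□□□□□□■
gen 7: ■□■□□□□■□□■□■□□□■□■□□□□■□
gen 8: □□□■□□■□■■□□□■□■□□□■□□■□□
gen 9: □□■□■■□□□□■□■□□□■□■□■■□■□
gen 10: □■□□□□■□□■□□□■□■□□□□□□□□■
gen 11: □□■□□■□■■□■□■□□□■□□□□□□■□
gen 12: □■□■■□□□□□□□□■□■□■□□□□■□■
gen 13: □□□□□■□□□□□□■□□□□□■□□■□□□
gen 14: □□□□■□■□□□□■□■□□□■□■■□■□□
gen 15: □□□■□□□■□□■□□□■□■□□□□□□■□
gen 16: □□■□■□■□■■□■□■□□□■□□□□■□■
gen 17: ■■□□□□□□□□□□□□■□■□■□□■□□□
gen 18: □□■□□□□□□□□□□■□□□□□■■□■□■
gen 19: ■■□■□□□□□□□□■□■□□□■□□□□□□
gen 20: □□□□■□□□□□□■□□□■□■□■□□□□■
gen 21: ■□□■□■□□□□■□■□■□□□□□■□□■□
gen 22: □■■□□□■□□■□□□□□■□□□■□■■□□
gen 23: ■□□■□■□■■□■□□□■□■□■□□□□■□
gen 24: □■■□□□□□□□□■□■□□□□□■□□■□□
gen 25: ■□□■□□□□□□■□□□■□□□■□■■□■□
gen 26: □■■□■□□□□■□■□■□■□■□□□□□□□
gen 27: ■□□□□■□□■□□□□□□□□□■□□□□□□
gen 28: □■□□■□■■□■□□□□□□□■□■□□□□■
gen 29: □□■■□□□□□□■□□□□□■□□□■□□■□

1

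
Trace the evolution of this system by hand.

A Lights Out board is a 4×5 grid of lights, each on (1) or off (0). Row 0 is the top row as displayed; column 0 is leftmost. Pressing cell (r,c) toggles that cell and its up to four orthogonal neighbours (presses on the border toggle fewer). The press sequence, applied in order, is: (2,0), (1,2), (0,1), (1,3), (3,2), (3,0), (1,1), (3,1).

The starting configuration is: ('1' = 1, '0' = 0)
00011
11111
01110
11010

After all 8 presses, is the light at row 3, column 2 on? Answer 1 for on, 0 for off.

t=0: 00011
11111
01110
11010
t=1: 00011
01111
10110
01010
t=2: 00111
00001
10010
01010
t=3: 11011
01001
10010
01010
t=4: 11001
01110
10000
01010
t=5: 11001
01110
10100
00100
t=6: 11001
01110
00100
11100
t=7: 10001
10010
01100
11100
t=8: 10001
10010
00100
00000

0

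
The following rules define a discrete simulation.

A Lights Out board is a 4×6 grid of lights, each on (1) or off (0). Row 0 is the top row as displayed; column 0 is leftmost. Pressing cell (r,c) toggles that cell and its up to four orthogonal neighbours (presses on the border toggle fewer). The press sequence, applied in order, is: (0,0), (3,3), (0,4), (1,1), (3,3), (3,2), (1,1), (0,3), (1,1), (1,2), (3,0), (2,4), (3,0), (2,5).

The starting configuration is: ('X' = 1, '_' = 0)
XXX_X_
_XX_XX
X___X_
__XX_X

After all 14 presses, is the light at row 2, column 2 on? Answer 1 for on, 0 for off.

step 0: XXX_X_
_XX_XX
X___X_
__XX_X
step 1: __X_X_
XXX_XX
X___X_
__XX_X
step 2: __X_X_
XXX_XX
X__XX_
____XX
step 3: __XX_X
XXX__X
X__XX_
____XX
step 4: _XXX_X
_____X
XX_XX_
____XX
step 5: _XXX_X
_____X
XX__X_
__XX_X
step 6: _XXX_X
_____X
XXX_X_
_X___X
step 7: __XX_X
XXX__X
X_X_X_
_X___X
step 8: ____XX
XXXX_X
X_X_X_
_X___X
step 9: _X__XX
___X_X
XXX_X_
_X___X
step 10: _XX_XX
_XX__X
XX__X_
_X___X
step 11: _XX_XX
_XX__X
_X__X_
X____X
step 12: _XX_XX
_XX_XX
_X_X_X
X___XX
step 13: _XX_XX
_XX_XX
XX_X_X
_X__XX
step 14: _XX_XX
_XX_X_
XX_XX_
_X__X_

0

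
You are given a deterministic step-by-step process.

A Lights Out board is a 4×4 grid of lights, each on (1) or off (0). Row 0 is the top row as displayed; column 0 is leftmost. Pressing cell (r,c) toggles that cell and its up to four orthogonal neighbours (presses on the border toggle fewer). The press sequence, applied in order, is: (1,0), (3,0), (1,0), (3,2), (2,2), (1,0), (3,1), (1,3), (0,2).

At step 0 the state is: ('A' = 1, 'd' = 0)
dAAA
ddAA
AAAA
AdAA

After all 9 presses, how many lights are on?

0) dAAA
ddAA
AAAA
AdAA
1) AAAA
AAAA
dAAA
AdAA
2) AAAA
AAAA
AAAA
dAAA
3) dAAA
ddAA
dAAA
dAAA
4) dAAA
ddAA
dAdA
dddd
5) dAAA
dddA
ddAd
ddAd
6) AAAA
AAdA
AdAd
ddAd
7) AAAA
AAdA
AAAd
AAdd
8) AAAd
AAAd
AAAA
AAdd
9) AddA
AAdd
AAAA
AAdd

10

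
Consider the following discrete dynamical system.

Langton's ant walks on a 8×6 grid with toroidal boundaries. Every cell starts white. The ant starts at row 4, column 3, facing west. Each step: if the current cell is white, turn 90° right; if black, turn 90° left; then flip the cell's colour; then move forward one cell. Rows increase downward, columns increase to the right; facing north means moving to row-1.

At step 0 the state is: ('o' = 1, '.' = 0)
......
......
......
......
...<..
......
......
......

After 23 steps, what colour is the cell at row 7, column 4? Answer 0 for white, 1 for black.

step 0: ......
......
......
......
...<..
......
......
......
step 1: ......
......
......
...^..
...o..
......
......
......
step 2: ......
......
......
...o>.
...o..
......
......
......
step 3: ......
......
......
...oo.
...ov.
......
......
......
step 4: ......
......
......
...oo.
...<o.
......
......
......
step 5: ......
......
......
...oo.
....o.
...v..
......
......
step 6: ......
......
......
...oo.
....o.
..<o..
......
......
step 7: ......
......
......
...oo.
..^.o.
..oo..
......
......
step 8: ......
......
......
...oo.
..o>o.
..oo..
......
......
step 9: ......
......
......
...oo.
..ooo.
..ov..
......
......
step 10: ......
......
......
...oo.
..ooo.
..o.>.
......
......
step 11: ......
......
......
...oo.
..ooo.
..o.o.
....v.
......
step 12: ......
......
......
...oo.
..ooo.
..o.o.
...<o.
......
step 13: ......
......
......
...oo.
..ooo.
..o^o.
...oo.
......
step 14: ......
......
......
...oo.
..ooo.
..oo>.
...oo.
......
step 15: ......
......
......
...oo.
..oo^.
..oo..
...oo.
......
step 16: ......
......
......
...oo.
..o<..
..oo..
...oo.
......
step 17: ......
......
......
...oo.
..o...
..ov..
...oo.
......
step 18: ......
......
......
...oo.
..o...
..o.>.
...oo.
......
step 19: ......
......
......
...oo.
..o...
..o.o.
...ov.
......
step 20: ......
......
......
...oo.
..o...
..o.o.
...o.>
......
step 21: ......
......
......
...oo.
..o...
..o.o.
...o.o
.....v
step 22: ......
......
......
...oo.
..o...
..o.o.
...o.o
....<o
step 23: ......
......
......
...oo.
..o...
..o.o.
...o^o
....oo

1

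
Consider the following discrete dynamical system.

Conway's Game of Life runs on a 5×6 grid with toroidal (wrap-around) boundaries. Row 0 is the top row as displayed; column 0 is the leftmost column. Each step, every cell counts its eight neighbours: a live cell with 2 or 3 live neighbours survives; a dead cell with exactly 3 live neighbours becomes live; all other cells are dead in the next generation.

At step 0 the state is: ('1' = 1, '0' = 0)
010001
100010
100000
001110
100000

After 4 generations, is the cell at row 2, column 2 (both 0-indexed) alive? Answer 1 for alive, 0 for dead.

t=0: 010001
100010
100000
001110
100000
t=1: 010001
110000
010010
010101
111111
t=2: 000100
011001
010011
000000
000100
t=3: 000110
011101
011011
000010
000000
t=4: 000110
010001
010001
000111
000110

0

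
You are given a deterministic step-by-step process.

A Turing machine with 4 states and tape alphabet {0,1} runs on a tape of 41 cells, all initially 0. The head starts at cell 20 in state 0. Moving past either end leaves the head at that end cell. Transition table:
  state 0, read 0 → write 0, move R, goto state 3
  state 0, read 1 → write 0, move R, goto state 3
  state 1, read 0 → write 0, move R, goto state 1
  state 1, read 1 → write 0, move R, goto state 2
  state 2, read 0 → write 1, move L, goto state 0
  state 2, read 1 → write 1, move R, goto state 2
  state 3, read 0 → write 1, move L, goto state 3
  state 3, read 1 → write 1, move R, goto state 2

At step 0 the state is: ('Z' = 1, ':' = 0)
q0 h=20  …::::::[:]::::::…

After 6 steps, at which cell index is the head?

step 0: q0 h=20  …::::::[:]::::::…
step 1: q3 h=21  …::::::[:]::::::…
step 2: q3 h=20  …::::::[:]Z:::::…
step 3: q3 h=19  …::::::[:]ZZ::::…
step 4: q3 h=18  …::::::[:]ZZZ:::…
step 5: q3 h=17  …::::::[:]ZZZZ::…
step 6: q3 h=16  …::::::[:]ZZZZZ:…

16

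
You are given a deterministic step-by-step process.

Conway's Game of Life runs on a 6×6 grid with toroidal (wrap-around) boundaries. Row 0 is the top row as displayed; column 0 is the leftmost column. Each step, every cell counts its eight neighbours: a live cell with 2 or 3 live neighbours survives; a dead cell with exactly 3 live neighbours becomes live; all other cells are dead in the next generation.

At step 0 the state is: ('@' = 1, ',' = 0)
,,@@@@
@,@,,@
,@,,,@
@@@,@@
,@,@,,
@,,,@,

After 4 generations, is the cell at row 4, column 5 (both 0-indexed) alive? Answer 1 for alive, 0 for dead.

1

gen 0: ,,@@@@
@,@,,@
,@,,,@
@@@,@@
,@,@,,
@,,,@,
gen 1: ,,@,,,
,,@,,,
,,,@,,
,,,@@@
,,,@,,
@@,,,,
gen 2: ,,@,,,
,,@@,,
,,@@,,
,,@@,,
@,@@,@
,@@,,,
gen 3: ,,,,,,
,@,,,,
,@,,@,
,,,,,,
@,,,@,
@,,,,,
gen 4: ,,,,,,
,,,,,,
,,,,,,
,,,,,@
,,,,,@
,,,,,@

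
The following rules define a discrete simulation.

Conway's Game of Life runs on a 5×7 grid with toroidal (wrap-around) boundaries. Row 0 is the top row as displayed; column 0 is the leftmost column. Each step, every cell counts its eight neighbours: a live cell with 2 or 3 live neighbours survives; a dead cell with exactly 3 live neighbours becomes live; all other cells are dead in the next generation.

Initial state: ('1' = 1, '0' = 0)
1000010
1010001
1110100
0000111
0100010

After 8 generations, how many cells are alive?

t=0: 1000010
1010001
1110100
0000111
0100010
t=1: 1000010
0011010
0010100
0011101
1000000
t=2: 0100100
0111011
0100000
0110110
1101110
t=3: 0000000
0101110
0000001
0000011
1000001
t=4: 1000111
0000110
1000001
0000010
1000011
t=5: 1000000
0000100
0000101
0000010
1000000
t=6: 0000000
0000010
0000100
0000011
0000001
t=7: 0000000
0000000
0000101
0000011
0000011
t=8: 0000000
0000000
0000001
1000100
0000011

5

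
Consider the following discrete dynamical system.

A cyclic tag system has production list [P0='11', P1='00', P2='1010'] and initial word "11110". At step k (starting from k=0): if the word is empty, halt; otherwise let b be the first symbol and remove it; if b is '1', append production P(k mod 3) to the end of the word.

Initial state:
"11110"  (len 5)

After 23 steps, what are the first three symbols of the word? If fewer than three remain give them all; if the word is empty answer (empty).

t=0: "11110"  (len 5)
t=1: "111011"  (len 6)
t=2: "1101100"  (len 7)
t=3: "1011001010"  (len 10)
t=4: "01100101011"  (len 11)
t=5: "1100101011"  (len 10)
t=6: "1001010111010"  (len 13)
t=7: "00101011101011"  (len 14)
t=8: "0101011101011"  (len 13)
t=9: "101011101011"  (len 12)
t=10: "0101110101111"  (len 13)
t=11: "101110101111"  (len 12)
t=12: "011101011111010"  (len 15)
t=13: "11101011111010"  (len 14)
t=14: "110101111101000"  (len 15)
t=15: "101011111010001010"  (len 18)
t=16: "0101111101000101011"  (len 19)
t=17: "101111101000101011"  (len 18)
t=18: "011111010001010111010"  (len 21)
t=19: "11111010001010111010"  (len 20)
t=20: "111101000101011101000"  (len 21)
t=21: "111010001010111010001010"  (len 24)
t=22: "1101000101011101000101011"  (len 25)
t=23: "10100010101110100010101100"  (len 26)

101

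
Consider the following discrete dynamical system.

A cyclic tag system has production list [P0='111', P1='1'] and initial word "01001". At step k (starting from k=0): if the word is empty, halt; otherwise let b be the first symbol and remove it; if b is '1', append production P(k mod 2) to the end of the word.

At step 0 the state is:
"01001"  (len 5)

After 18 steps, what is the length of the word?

k=0  "01001"  (len 5)
k=1  "1001"  (len 4)
k=2  "0011"  (len 4)
k=3  "011"  (len 3)
k=4  "11"  (len 2)
k=5  "1111"  (len 4)
k=6  "1111"  (len 4)
k=7  "111111"  (len 6)
k=8  "111111"  (len 6)
k=9  "11111111"  (len 8)
k=10  "11111111"  (len 8)
k=11  "1111111111"  (len 10)
k=12  "1111111111"  (len 10)
k=13  "111111111111"  (len 12)
k=14  "111111111111"  (len 12)
k=15  "11111111111111"  (len 14)
k=16  "11111111111111"  (len 14)
k=17  "1111111111111111"  (len 16)
k=18  "1111111111111111"  (len 16)

16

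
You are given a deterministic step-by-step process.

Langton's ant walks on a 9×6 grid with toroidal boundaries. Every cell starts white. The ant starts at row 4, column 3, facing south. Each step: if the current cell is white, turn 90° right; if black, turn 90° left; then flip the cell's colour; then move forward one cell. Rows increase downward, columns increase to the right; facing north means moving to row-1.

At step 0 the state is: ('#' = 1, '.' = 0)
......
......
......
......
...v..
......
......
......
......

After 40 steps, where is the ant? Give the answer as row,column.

2,3

k=0  ......
......
......
......
...v..
......
......
......
......
k=1  ......
......
......
......
..<#..
......
......
......
......
k=2  ......
......
......
..^...
..##..
......
......
......
......
k=3  ......
......
......
..#>..
..##..
......
......
......
......
k=4  ......
......
......
..##..
..#v..
......
......
......
......
k=5  ......
......
......
..##..
..#.>.
......
......
......
......
k=6  ......
......
......
..##..
..#.#.
....v.
......
......
......
k=7  ......
......
......
..##..
..#.#.
...<#.
......
......
......
k=8  ......
......
......
..##..
..#^#.
...##.
......
......
......
k=9  ......
......
......
..##..
..##>.
...##.
......
......
......
k=10  ......
......
......
..##^.
..##..
...##.
......
......
......
k=11  ......
......
......
..###>
..##..
...##.
......
......
......
k=12  ......
......
......
..####
..##.v
...##.
......
......
......
k=13  ......
......
......
..####
..##<#
...##.
......
......
......
k=14  ......
......
......
..##^#
..####
...##.
......
......
......
k=15  ......
......
......
..#<.#
..####
...##.
......
......
......
k=16  ......
......
......
..#..#
..#v##
...##.
......
......
......
k=17  ......
......
......
..#..#
..#.>#
...##.
......
......
......
k=18  ......
......
......
..#.^#
..#..#
...##.
......
......
......
k=19  ......
......
......
..#.#>
..#..#
...##.
......
......
......
k=20  ......
......
.....^
..#.#.
..#..#
...##.
......
......
......
k=21  ......
......
>....#
..#.#.
..#..#
...##.
......
......
......
k=22  ......
......
#....#
v.#.#.
..#..#
...##.
......
......
......
k=23  ......
......
#....#
#.#.#<
..#..#
...##.
......
......
......
k=24  ......
......
#....^
#.#.##
..#..#
...##.
......
......
......
k=25  ......
......
#...<.
#.#.##
..#..#
...##.
......
......
......
k=26  ......
....^.
#...#.
#.#.##
..#..#
...##.
......
......
......
k=27  ......
....#>
#...#.
#.#.##
..#..#
...##.
......
......
......
k=28  ......
....##
#...#v
#.#.##
..#..#
...##.
......
......
......
k=29  ......
....##
#...<#
#.#.##
..#..#
...##.
......
......
......
k=30  ......
....##
#....#
#.#.v#
..#..#
...##.
......
......
......
k=31  ......
....##
#....#
#.#..>
..#..#
...##.
......
......
......
k=32  ......
....##
#....^
#.#...
..#..#
...##.
......
......
......
k=33  ......
....##
#...<.
#.#...
..#..#
...##.
......
......
......
k=34  ......
....^#
#...#.
#.#...
..#..#
...##.
......
......
......
k=35  ......
...<.#
#...#.
#.#...
..#..#
...##.
......
......
......
k=36  ...^..
...#.#
#...#.
#.#...
..#..#
...##.
......
......
......
k=37  ...#>.
...#.#
#...#.
#.#...
..#..#
...##.
......
......
......
k=38  ...##.
...#v#
#...#.
#.#...
..#..#
...##.
......
......
......
k=39  ...##.
...<##
#...#.
#.#...
..#..#
...##.
......
......
......
k=40  ...##.
....##
#..v#.
#.#...
..#..#
...##.
......
......
......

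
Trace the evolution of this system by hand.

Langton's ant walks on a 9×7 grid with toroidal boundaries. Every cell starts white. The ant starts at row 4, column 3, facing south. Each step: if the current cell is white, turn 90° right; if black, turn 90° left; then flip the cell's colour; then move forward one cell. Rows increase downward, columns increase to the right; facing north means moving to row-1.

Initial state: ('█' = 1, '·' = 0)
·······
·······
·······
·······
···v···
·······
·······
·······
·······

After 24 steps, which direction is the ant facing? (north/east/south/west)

north

k=0  ·······
·······
·······
·······
···v···
·······
·······
·······
·······
k=1  ·······
·······
·······
·······
··<█···
·······
·······
·······
·······
k=2  ·······
·······
·······
··^····
··██···
·······
·······
·······
·······
k=3  ·······
·······
·······
··█>···
··██···
·······
·······
·······
·······
k=4  ·······
·······
·······
··██···
··█v···
·······
·······
·······
·······
k=5  ·······
·······
·······
··██···
··█·>··
·······
·······
·······
·······
k=6  ·······
·······
·······
··██···
··█·█··
····v··
·······
·······
·······
k=7  ·······
·······
·······
··██···
··█·█··
···<█··
·······
·······
·······
k=8  ·······
·······
·······
··██···
··█^█··
···██··
·······
·······
·······
k=9  ·······
·······
·······
··██···
··██>··
···██··
·······
·······
·······
k=10  ·······
·······
·······
··██^··
··██···
···██··
·······
·······
·······
k=11  ·······
·······
·······
··███>·
··██···
···██··
·······
·······
·······
k=12  ·······
·······
·······
··████·
··██·v·
···██··
·······
·······
·······
k=13  ·······
·······
·······
··████·
··██<█·
···██··
·······
·······
·······
k=14  ·······
·······
·······
··██^█·
··████·
···██··
·······
·······
·······
k=15  ·······
·······
·······
··█<·█·
··████·
···██··
·······
·······
·······
k=16  ·······
·······
·······
··█··█·
··█v██·
···██··
·······
·······
·······
k=17  ·······
·······
·······
··█··█·
··█·>█·
···██··
·······
·······
·······
k=18  ·······
·······
·······
··█·^█·
··█··█·
···██··
·······
·······
·······
k=19  ·······
·······
·······
··█·█>·
··█··█·
···██··
·······
·······
·······
k=20  ·······
·······
·····^·
··█·█··
··█··█·
···██··
·······
·······
·······
k=21  ·······
·······
·····█>
··█·█··
··█··█·
···██··
·······
·······
·······
k=22  ·······
·······
·····██
··█·█·v
··█··█·
···██··
·······
·······
·······
k=23  ·······
·······
·····██
··█·█<█
··█··█·
···██··
·······
·······
·······
k=24  ·······
·······
·····^█
··█·███
··█··█·
···██··
·······
·······
·······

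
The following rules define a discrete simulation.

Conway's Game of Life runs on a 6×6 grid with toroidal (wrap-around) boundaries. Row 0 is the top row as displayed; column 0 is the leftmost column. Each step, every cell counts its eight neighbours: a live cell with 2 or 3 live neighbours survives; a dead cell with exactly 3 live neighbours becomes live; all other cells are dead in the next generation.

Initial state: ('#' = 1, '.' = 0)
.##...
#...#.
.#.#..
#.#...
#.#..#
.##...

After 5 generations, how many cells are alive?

4

step 0: .##...
#...#.
.#.#..
#.#...
#.#..#
.##...
step 1: #.##..
#..#..
####.#
#.##.#
#.##.#
...#..
step 2: .####.
......
......
......
#....#
#....#
step 3: ######
..##..
......
......
#....#
..##..
step 4: #....#
#....#
......
......
......
......
step 5: #....#
#....#
......
......
......
......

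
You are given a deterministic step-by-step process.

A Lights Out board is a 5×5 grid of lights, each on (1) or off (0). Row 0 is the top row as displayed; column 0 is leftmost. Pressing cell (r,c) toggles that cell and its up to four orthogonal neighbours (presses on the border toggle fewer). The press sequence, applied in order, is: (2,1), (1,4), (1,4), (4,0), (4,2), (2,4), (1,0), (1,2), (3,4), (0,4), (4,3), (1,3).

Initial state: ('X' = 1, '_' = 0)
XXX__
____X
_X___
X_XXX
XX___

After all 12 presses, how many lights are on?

gen 0: XXX__
____X
_X___
X_XXX
XX___
gen 1: XXX__
_X__X
X_X__
XXXXX
XX___
gen 2: XXX_X
_X_X_
X_X_X
XXXXX
XX___
gen 3: XXX__
_X__X
X_X__
XXXXX
XX___
gen 4: XXX__
_X__X
X_X__
_XXXX
_____
gen 5: XXX__
_X__X
X_X__
_X_XX
_XXX_
gen 6: XXX__
_X___
X_XXX
_X_X_
_XXX_
gen 7: _XX__
X____
__XXX
_X_X_
_XXX_
gen 8: _X___
XXXX_
___XX
_X_X_
_XXX_
gen 9: _X___
XXXX_
___X_
_X__X
_XXXX
gen 10: _X_XX
XXXXX
___X_
_X__X
_XXXX
gen 11: _X_XX
XXXXX
___X_
_X_XX
_X___
gen 12: _X__X
XX___
_____
_X_XX
_X___

8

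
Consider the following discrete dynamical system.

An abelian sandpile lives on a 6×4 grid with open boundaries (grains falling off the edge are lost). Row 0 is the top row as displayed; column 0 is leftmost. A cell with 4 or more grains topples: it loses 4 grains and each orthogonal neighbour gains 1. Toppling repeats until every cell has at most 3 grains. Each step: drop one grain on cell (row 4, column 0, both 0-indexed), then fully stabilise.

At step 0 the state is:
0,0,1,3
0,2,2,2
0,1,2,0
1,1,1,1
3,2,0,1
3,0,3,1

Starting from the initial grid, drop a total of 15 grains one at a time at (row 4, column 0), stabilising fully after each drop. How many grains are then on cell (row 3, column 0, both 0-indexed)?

0) 0,0,1,3
0,2,2,2
0,1,2,0
1,1,1,1
3,2,0,1
3,0,3,1
1) 0,0,1,3
0,2,2,2
0,1,2,0
2,1,1,1
1,3,0,1
0,1,3,1
2) 0,0,1,3
0,2,2,2
0,1,2,0
2,1,1,1
2,3,0,1
0,1,3,1
3) 0,0,1,3
0,2,2,2
0,1,2,0
2,1,1,1
3,3,0,1
0,1,3,1
4) 0,0,1,3
0,2,2,2
0,1,2,0
3,2,1,1
1,0,1,1
1,2,3,1
5) 0,0,1,3
0,2,2,2
0,1,2,0
3,2,1,1
2,0,1,1
1,2,3,1
6) 0,0,1,3
0,2,2,2
0,1,2,0
3,2,1,1
3,0,1,1
1,2,3,1
7) 0,0,1,3
0,2,2,2
1,1,2,0
0,3,1,1
1,1,1,1
2,2,3,1
8) 0,0,1,3
0,2,2,2
1,1,2,0
0,3,1,1
2,1,1,1
2,2,3,1
9) 0,0,1,3
0,2,2,2
1,1,2,0
0,3,1,1
3,1,1,1
2,2,3,1
10) 0,0,1,3
0,2,2,2
1,1,2,0
1,3,1,1
0,2,1,1
3,2,3,1
11) 0,0,1,3
0,2,2,2
1,1,2,0
1,3,1,1
1,2,1,1
3,2,3,1
12) 0,0,1,3
0,2,2,2
1,1,2,0
1,3,1,1
2,2,1,1
3,2,3,1
13) 0,0,1,3
0,2,2,2
1,1,2,0
1,3,1,1
3,2,1,1
3,2,3,1
14) 0,0,1,3
0,2,2,2
1,1,2,0
2,3,1,1
1,3,1,1
0,3,3,1
15) 0,0,1,3
0,2,2,2
1,1,2,0
2,3,1,1
2,3,1,1
0,3,3,1

2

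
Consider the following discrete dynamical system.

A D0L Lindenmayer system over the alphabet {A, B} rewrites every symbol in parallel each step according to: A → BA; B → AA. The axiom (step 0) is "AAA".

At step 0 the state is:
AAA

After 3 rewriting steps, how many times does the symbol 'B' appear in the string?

9

[0] AAA
[1] BABABA
[2] AABAAABAAABA
[3] BABAAABABABAAABABABAAABA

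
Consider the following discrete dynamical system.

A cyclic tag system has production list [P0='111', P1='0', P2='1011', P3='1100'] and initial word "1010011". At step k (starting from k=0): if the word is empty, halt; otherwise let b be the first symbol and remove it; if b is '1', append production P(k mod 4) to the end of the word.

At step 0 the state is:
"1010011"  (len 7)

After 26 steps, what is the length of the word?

gen 0: "1010011"  (len 7)
gen 1: "010011111"  (len 9)
gen 2: "10011111"  (len 8)
gen 3: "00111111011"  (len 11)
gen 4: "0111111011"  (len 10)
gen 5: "111111011"  (len 9)
gen 6: "111110110"  (len 9)
gen 7: "111101101011"  (len 12)
gen 8: "111011010111100"  (len 15)
gen 9: "11011010111100111"  (len 17)
gen 10: "10110101111001110"  (len 17)
gen 11: "01101011110011101011"  (len 20)
gen 12: "1101011110011101011"  (len 19)
gen 13: "101011110011101011111"  (len 21)
gen 14: "010111100111010111110"  (len 21)
gen 15: "10111100111010111110"  (len 20)
gen 16: "01111001110101111101100"  (len 23)
gen 17: "1111001110101111101100"  (len 22)
gen 18: "1110011101011111011000"  (len 22)
gen 19: "1100111010111110110001011"  (len 25)
gen 20: "1001110101111101100010111100"  (len 28)
gen 21: "001110101111101100010111100111"  (len 30)
gen 22: "01110101111101100010111100111"  (len 29)
gen 23: "1110101111101100010111100111"  (len 28)
gen 24: "1101011111011000101111001111100"  (len 31)
gen 25: "101011111011000101111001111100111"  (len 33)
gen 26: "010111110110001011110011111001110"  (len 33)

33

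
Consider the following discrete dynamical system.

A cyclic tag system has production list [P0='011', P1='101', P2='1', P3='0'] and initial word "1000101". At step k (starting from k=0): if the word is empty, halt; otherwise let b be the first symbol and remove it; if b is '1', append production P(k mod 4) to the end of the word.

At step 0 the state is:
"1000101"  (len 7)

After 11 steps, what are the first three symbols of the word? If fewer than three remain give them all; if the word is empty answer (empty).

0) "1000101"  (len 7)
1) "000101011"  (len 9)
2) "00101011"  (len 8)
3) "0101011"  (len 7)
4) "101011"  (len 6)
5) "01011011"  (len 8)
6) "1011011"  (len 7)
7) "0110111"  (len 7)
8) "110111"  (len 6)
9) "10111011"  (len 8)
10) "0111011101"  (len 10)
11) "111011101"  (len 9)

111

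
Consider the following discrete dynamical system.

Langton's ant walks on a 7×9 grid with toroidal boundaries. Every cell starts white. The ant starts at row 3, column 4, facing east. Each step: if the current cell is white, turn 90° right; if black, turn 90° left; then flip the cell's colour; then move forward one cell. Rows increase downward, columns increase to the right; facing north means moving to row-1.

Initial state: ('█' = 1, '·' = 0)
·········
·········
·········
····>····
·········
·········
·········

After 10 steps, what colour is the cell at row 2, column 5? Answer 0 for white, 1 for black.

[0] ·········
·········
·········
····>····
·········
·········
·········
[1] ·········
·········
·········
····█····
····v····
·········
·········
[2] ·········
·········
·········
····█····
···<█····
·········
·········
[3] ·········
·········
·········
···^█····
···██····
·········
·········
[4] ·········
·········
·········
···█>····
···██····
·········
·········
[5] ·········
·········
····^····
···█·····
···██····
·········
·········
[6] ·········
·········
····█>···
···█·····
···██····
·········
·········
[7] ·········
·········
····██···
···█·v···
···██····
·········
·········
[8] ·········
·········
····██···
···█<█···
···██····
·········
·········
[9] ·········
·········
····^█···
···███···
···██····
·········
·········
[10] ·········
·········
···<·█···
···███···
···██····
·········
·········

1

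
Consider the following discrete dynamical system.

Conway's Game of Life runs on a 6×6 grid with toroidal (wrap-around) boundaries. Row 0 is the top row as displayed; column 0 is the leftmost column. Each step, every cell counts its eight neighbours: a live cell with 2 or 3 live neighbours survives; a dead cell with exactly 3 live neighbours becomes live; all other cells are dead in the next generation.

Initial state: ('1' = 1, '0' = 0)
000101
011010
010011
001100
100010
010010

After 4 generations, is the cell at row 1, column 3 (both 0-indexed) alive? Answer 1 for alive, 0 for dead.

step 0: 000101
011010
010011
001100
100010
010010
step 1: 110101
011000
110011
111100
011011
100110
step 2: 000101
000100
000011
000000
000000
000000
step 3: 000010
000101
000010
000000
000000
000000
step 4: 000010
000101
000010
000000
000000
000000

1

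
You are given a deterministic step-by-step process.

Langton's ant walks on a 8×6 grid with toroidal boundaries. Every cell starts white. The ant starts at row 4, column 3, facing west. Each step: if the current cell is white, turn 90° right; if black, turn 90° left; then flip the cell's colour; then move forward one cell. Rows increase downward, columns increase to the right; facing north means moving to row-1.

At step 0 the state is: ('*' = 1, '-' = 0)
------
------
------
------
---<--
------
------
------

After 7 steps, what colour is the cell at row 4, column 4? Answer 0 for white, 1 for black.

step 0: ------
------
------
------
---<--
------
------
------
step 1: ------
------
------
---^--
---*--
------
------
------
step 2: ------
------
------
---*>-
---*--
------
------
------
step 3: ------
------
------
---**-
---*v-
------
------
------
step 4: ------
------
------
---**-
---<*-
------
------
------
step 5: ------
------
------
---**-
----*-
---v--
------
------
step 6: ------
------
------
---**-
----*-
--<*--
------
------
step 7: ------
------
------
---**-
--^-*-
--**--
------
------

1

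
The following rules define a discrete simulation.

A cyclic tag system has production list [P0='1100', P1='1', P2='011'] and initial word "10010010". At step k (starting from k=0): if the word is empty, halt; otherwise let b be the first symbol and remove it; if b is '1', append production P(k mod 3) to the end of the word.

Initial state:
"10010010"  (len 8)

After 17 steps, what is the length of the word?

16

0) "10010010"  (len 8)
1) "00100101100"  (len 11)
2) "0100101100"  (len 10)
3) "100101100"  (len 9)
4) "001011001100"  (len 12)
5) "01011001100"  (len 11)
6) "1011001100"  (len 10)
7) "0110011001100"  (len 13)
8) "110011001100"  (len 12)
9) "10011001100011"  (len 14)
10) "00110011000111100"  (len 17)
11) "0110011000111100"  (len 16)
12) "110011000111100"  (len 15)
13) "100110001111001100"  (len 18)
14) "001100011110011001"  (len 18)
15) "01100011110011001"  (len 17)
16) "1100011110011001"  (len 16)
17) "1000111100110011"  (len 16)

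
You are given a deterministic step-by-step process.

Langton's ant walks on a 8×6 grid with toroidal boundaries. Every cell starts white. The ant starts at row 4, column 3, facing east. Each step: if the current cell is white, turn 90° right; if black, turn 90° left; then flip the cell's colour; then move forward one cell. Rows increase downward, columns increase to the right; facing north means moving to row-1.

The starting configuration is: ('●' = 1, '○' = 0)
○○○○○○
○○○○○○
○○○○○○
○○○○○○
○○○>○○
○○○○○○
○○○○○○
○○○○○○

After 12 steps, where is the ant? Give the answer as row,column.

k=0  ○○○○○○
○○○○○○
○○○○○○
○○○○○○
○○○>○○
○○○○○○
○○○○○○
○○○○○○
k=1  ○○○○○○
○○○○○○
○○○○○○
○○○○○○
○○○●○○
○○○v○○
○○○○○○
○○○○○○
k=2  ○○○○○○
○○○○○○
○○○○○○
○○○○○○
○○○●○○
○○<●○○
○○○○○○
○○○○○○
k=3  ○○○○○○
○○○○○○
○○○○○○
○○○○○○
○○^●○○
○○●●○○
○○○○○○
○○○○○○
k=4  ○○○○○○
○○○○○○
○○○○○○
○○○○○○
○○●>○○
○○●●○○
○○○○○○
○○○○○○
k=5  ○○○○○○
○○○○○○
○○○○○○
○○○^○○
○○●○○○
○○●●○○
○○○○○○
○○○○○○
k=6  ○○○○○○
○○○○○○
○○○○○○
○○○●>○
○○●○○○
○○●●○○
○○○○○○
○○○○○○
k=7  ○○○○○○
○○○○○○
○○○○○○
○○○●●○
○○●○v○
○○●●○○
○○○○○○
○○○○○○
k=8  ○○○○○○
○○○○○○
○○○○○○
○○○●●○
○○●<●○
○○●●○○
○○○○○○
○○○○○○
k=9  ○○○○○○
○○○○○○
○○○○○○
○○○^●○
○○●●●○
○○●●○○
○○○○○○
○○○○○○
k=10  ○○○○○○
○○○○○○
○○○○○○
○○<○●○
○○●●●○
○○●●○○
○○○○○○
○○○○○○
k=11  ○○○○○○
○○○○○○
○○^○○○
○○●○●○
○○●●●○
○○●●○○
○○○○○○
○○○○○○
k=12  ○○○○○○
○○○○○○
○○●>○○
○○●○●○
○○●●●○
○○●●○○
○○○○○○
○○○○○○

2,3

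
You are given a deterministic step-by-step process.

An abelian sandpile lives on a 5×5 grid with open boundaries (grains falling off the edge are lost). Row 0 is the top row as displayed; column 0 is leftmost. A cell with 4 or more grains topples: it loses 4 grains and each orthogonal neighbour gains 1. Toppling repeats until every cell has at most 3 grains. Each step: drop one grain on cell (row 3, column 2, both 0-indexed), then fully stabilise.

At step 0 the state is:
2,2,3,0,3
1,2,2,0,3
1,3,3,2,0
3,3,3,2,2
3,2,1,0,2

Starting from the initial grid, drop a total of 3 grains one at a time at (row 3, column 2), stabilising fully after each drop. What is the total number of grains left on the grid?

46

gen 0: 2,2,3,0,3
1,2,2,0,3
1,3,3,2,0
3,3,3,2,2
3,2,1,0,2
gen 1: 2,2,3,0,3
1,3,3,0,3
3,1,1,3,0
1,3,2,3,2
1,0,3,0,2
gen 2: 2,2,3,0,3
1,3,3,0,3
3,1,1,3,0
1,3,3,3,2
1,0,3,0,2
gen 3: 2,2,3,0,3
1,3,3,1,3
3,2,3,0,1
2,0,3,1,3
1,2,0,2,2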